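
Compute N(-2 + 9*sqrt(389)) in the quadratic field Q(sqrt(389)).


N(a + b*sqrt(d)) = a^2 - d*b^2
= (-2)^2 - (389)*(9)^2
= 4 - 31509
= -31505

-31505


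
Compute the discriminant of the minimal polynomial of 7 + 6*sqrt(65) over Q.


The element 7 + 6*sqrt(65) has minimal polynomial:
x^2 - 14*x - 2291
Discriminant = (-14)^2 - 4*(-2291)
= 196 + 9164
= 9360

9360


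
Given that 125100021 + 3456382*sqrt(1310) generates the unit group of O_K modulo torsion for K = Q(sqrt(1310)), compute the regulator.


epsilon = 125100021 + 3456382*sqrt(1310)
= 2.5020e+08
R = ln(2.5020e+08)
= 19.3378

19.3378


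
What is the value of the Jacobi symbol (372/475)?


Compute (372/475) via quadratic reciprocity:
  pull out 2: (2/475) = -1  (since 475 mod 8 = 3)
  pull out 2: (2/475) = -1  (since 475 mod 8 = 3)
  reciprocity: (93/475) -> +(475/93)
  reduce: (10/93)
  pull out 2: (2/93) = -1  (since 93 mod 8 = 5)
  reciprocity: (5/93) -> +(93/5)
  reduce: (3/5)
  reciprocity: (3/5) -> +(5/3)
  reduce: (2/3)
  pull out 2: (2/3) = -1  (since 3 mod 8 = 3)
  (1/3) = 1
Product of signs = 1

1


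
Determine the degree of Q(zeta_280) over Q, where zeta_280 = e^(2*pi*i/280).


The degree equals Euler's totient phi(280).
280 = 2^3 * 5 * 7
phi(280) = 96

96


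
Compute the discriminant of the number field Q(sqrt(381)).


For K = Q(sqrt(d)) with d squarefree: disc(K) = d if d = 1 mod 4, and disc(K) = 4d if d = 2 or 3 mod 4.
Here d = 381, and d mod 4 = 1.
d = 1 mod 4 (O_K = Z[(1+sqrt(d))/2]), so disc(K) = d = 381

381


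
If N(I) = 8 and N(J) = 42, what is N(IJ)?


N(IJ) = N(I) * N(J)
= 8 * 42
= 336

336


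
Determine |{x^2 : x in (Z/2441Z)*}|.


For prime p, the number of non-zero quadratic residues is (p-1)/2.
= (2441-1)/2
= 1220

1220


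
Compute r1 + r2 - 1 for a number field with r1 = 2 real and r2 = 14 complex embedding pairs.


By Dirichlet's unit theorem:
rank = r1 + r2 - 1
= 2 + 14 - 1
= 15

15


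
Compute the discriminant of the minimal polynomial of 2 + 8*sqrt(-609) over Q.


The element 2 + 8*sqrt(-609) has minimal polynomial:
x^2 - 4*x + 38980
Discriminant = (-4)^2 - 4*(38980)
= 16 - 155920
= -155904

-155904


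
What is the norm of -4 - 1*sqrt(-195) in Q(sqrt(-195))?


N(a + b*sqrt(d)) = a^2 - d*b^2
= (-4)^2 - (-195)*(-1)^2
= 16 + 195
= 211

211


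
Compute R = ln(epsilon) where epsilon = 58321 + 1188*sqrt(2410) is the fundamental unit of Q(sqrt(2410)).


epsilon = 58321 + 1188*sqrt(2410)
= 116642.0000
R = ln(116642.0000)
= 11.6669

11.6669


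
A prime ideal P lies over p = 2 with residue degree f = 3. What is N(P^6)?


N(P^a) = p^(a*f)
= 2^(6*3)
= 2^18
= 262144

262144


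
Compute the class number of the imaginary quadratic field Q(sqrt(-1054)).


K = Q(sqrt(-1054)). d mod 4 = 2, so D = disc(K) = 4d = -4216
h(K) equals the number of primitive reduced positive-definite forms (a, b, c) = a*x^2 + b*x*y + c*y^2 with b^2 - 4ac = D,
where reduced means |b| <= a <= c, with b >= 0 whenever |b| = a or a = c, and primitive means gcd(a, b, c) = 1.
Reduced forces 3a^2 <= |D| = 4216, so 1 <= a <= 37; b must have the parity of D, and c = (b^2 - D)/(4a) must be an integer >= a.
Enumerate a = 1..37, b in [-a, a]:
  a=1: (1, 0, 1054)  [1]
  a=2: (2, 0, 527)  [1]
  a=3..4: none
  a=5: (5, -2, 211), (5, 2, 211)  [2]
  a=6..9: none
  a=10: (10, -8, 107), (10, 8, 107)  [2]
  a=11..12: none
  a=13: (13, -10, 83), (13, 10, 83)  [2]
  a=14..16: none
  a=17: (17, 0, 62)  [1]
  a=18..22: none
  a=23: (23, -4, 46), (23, 4, 46)  [2]
  a=24: none
  a=25: (25, -22, 47), (25, 22, 47)  [2]
  a=26: (26, -16, 43), (26, 16, 43)  [2]
  a=27..30: none
  a=31: (31, 0, 34)  [1]
  a=32..37: none
Total reduced forms: 1 + 1 + 2 + 2 + 2 + 1 + 2 + 2 + 2 + 1 = 16
h = 16

16


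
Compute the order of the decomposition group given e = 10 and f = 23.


|D_P| = e * f
= 10 * 23
= 230

230


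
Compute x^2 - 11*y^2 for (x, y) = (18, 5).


x^2 - d*y^2
= 18^2 - 11*5^2
= 324 - 275
= 49

49


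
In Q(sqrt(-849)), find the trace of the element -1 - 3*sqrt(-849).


Tr(a + b*sqrt(d)) = (a + b*sqrt(d)) + (a - b*sqrt(d)) = 2a
= 2 * (-1)
= -2

-2


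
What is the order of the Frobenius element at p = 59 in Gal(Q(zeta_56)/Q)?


The Frobenius at p in Gal(Q(zeta_n)/Q) = (Z/nZ)* is the class of p, so its order is ord_56(59), the smallest k >= 1 with 59^k = 1 mod 56.
n = 56 = 2^3 * 7, phi(56) = 24; the order divides phi(n).
Divisors of 24: 1, 2, 3, 4, 6, 8, 12, 24
Repeated squaring mod 56: 59^1 = 3, 59^2 = 9, 59^4 = 25, 59^8 = 9, 59^16 = 25
Test divisors in increasing order:
  k=1: 59^1 = 3 mod 56
  k=2: 59^2 = 9 mod 56
  k=3: 59^3 = 9 * 3 = 27 mod 56
  k=4: 59^4 = 25 mod 56
  k=6: 59^6 = 25 * 9 = 1 mod 56  <- first divisor giving 1
Order = 6

6


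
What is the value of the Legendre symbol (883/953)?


p = 953 is prime, so compute (883/953) with the reciprocity algorithm (Jacobi-symbol steps: pull out 2s via (2/n), flip via reciprocity, reduce):
  reciprocity: (883/953) -> +(953/883)
  reduce: (70/883)
  pull out 2: (2/883) = -1  (since 883 mod 8 = 3)
  reciprocity: (35/883) -> -(883/35)
  reduce: (8/35)
  pull out 2: (2/35) = -1  (since 35 mod 8 = 3)
  pull out 2: (2/35) = -1  (since 35 mod 8 = 3)
  pull out 2: (2/35) = -1  (since 35 mod 8 = 3)
  (1/35) = 1
Product of signs = -1
(883/953) = -1

-1


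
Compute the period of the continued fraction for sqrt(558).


Run the CF algorithm for sqrt(558).
a_0 = floor(sqrt(558)) = 23; set m_0=0, q_0=1.
Recurrence: m' = q*a - m,  q' = (d - m'^2)/q,  a' = floor((a_0 + m')/q').
  step 1: m=23, q=29, a=1
  step 2: m=6, q=18, a=1
  step 3: m=12, q=23, a=1
  step 4: m=11, q=19, a=1
  step 5: m=8, q=26, a=1
  step 6: m=18, q=9, a=4
  step 7: m=18, q=26, a=1
  step 8: m=8, q=19, a=1
  step 9: m=11, q=23, a=1
  step 10: m=12, q=18, a=1
  step 11: m=6, q=29, a=1
  step 12: m=23, q=1, a=46
a_12 = 2*a_0 = 46, so the period closes here.
sqrt(558) = [23; 1, 1, 1, 1, 1, 4, 1, 1, 1, 1, 1, 46]
Period length = 12

12


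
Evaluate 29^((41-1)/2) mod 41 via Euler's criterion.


p = 41 is prime and the exponent is (p-1)/2 = 20, so by Euler's criterion 29^20 = (29/41) = +1 or -1 mod 41.
Compute by square-and-multiply:
  20 = 16 + 4 (binary 10100)
  Repeated squaring mod 41: 29^1 = 29, 29^2 = 21, 29^4 = 31, 29^8 = 18, 29^16 = 37
  29^20 = 29^16 * 29^4 = 37 * 31 mod 41
    37 * 31 = 1147 = 40 mod 41
  29^20 = 40 mod 41
Result 40 = p - 1 = -1 mod 41: 29 is a quadratic non-residue mod 41. As a residue in [0, p-1] the value is 40.
29^20 mod 41 = 40

40


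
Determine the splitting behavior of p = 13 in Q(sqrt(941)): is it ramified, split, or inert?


K = Q(sqrt(941)). Since d mod 4 = 1, disc(K) = 941.
Check p | disc: 941 mod 13 = 5.
p does not divide disc. Compute Legendre symbol (d/p):
5^((13-1)/2) mod 13 = -1
(d/p) = -1, so p is inert: (p) stays prime with e=1, f=2, g=1.
Therefore p is inert.

inert


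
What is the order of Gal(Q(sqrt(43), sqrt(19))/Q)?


The 2 square roots of distinct primes are multiplicatively independent over Q,
so [K:Q] = 2^2 and Gal(K/Q) is isomorphic to (Z/2Z)^2.
|Gal| = 2^2 = 4

4


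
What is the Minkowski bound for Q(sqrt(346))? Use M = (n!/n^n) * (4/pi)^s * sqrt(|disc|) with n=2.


d = 346, d mod 4 = 2, so disc(K) = 4d = 1384; |disc(K)| = 1384
Real quadratic field, so n = 2, s = r2 = 0, r1 = 2
M = (n!/n^n) * (4/pi)^s * sqrt(|disc(K)|) = (2!/2^2) * (4/pi)^0 * sqrt(1384)
= 0.5 * 1.000000 * 37.202150
= 18.6011

18.6011


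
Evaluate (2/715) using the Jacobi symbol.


Compute (2/715) via quadratic reciprocity:
  pull out 2: (2/715) = -1  (since 715 mod 8 = 3)
  (1/715) = 1
Product of signs = -1

-1


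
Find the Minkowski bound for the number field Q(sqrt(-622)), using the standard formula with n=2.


d = -622, d mod 4 = 2, so disc(K) = 4d = -2488; |disc(K)| = 2488
Imaginary quadratic field, so n = 2, s = r2 = 1, r1 = 0
M = (n!/n^n) * (4/pi)^s * sqrt(|disc(K)|) = (2!/2^2) * (4/pi)^1 * sqrt(2488)
= 0.5 * 1.273240 * 49.879856
= 31.7545

31.7545


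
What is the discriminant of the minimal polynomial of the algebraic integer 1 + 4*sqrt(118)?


The element 1 + 4*sqrt(118) has minimal polynomial:
x^2 - 2*x - 1887
Discriminant = (-2)^2 - 4*(-1887)
= 4 + 7548
= 7552

7552


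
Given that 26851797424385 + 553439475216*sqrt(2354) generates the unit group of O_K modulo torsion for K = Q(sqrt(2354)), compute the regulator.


epsilon = 26851797424385 + 553439475216*sqrt(2354)
= 5.3704e+13
R = ln(5.3704e+13)
= 31.6145

31.6145


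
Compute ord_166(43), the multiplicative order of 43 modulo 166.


We want ord_166(43), the smallest k >= 1 with 43^k = 1 mod 166.
n = 166 = 2 * 83, phi(166) = 82; the order divides phi(n).
Divisors of 82: 1, 2, 41, 82
Repeated squaring mod 166: 43^1 = 43, 43^2 = 23, 43^4 = 31, 43^8 = 131, 43^16 = 63, 43^32 = 151, 43^64 = 59
Test divisors in increasing order:
  k=1: 43^1 = 43 mod 166
  k=2: 43^2 = 23 mod 166
  k=41: 43^41 = 151 * 131 * 43 = 165 mod 166
  k=82: 43^82 = 59 * 63 * 23 = 1 mod 166  <- first divisor giving 1
Order = 82

82


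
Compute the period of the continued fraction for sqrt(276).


Run the CF algorithm for sqrt(276).
a_0 = floor(sqrt(276)) = 16; set m_0=0, q_0=1.
Recurrence: m' = q*a - m,  q' = (d - m'^2)/q,  a' = floor((a_0 + m')/q').
  step 1: m=16, q=20, a=1
  step 2: m=4, q=13, a=1
  step 3: m=9, q=15, a=1
  step 4: m=6, q=16, a=1
  step 5: m=10, q=11, a=2
  step 6: m=12, q=12, a=2
  step 7: m=12, q=11, a=2
  step 8: m=10, q=16, a=1
  step 9: m=6, q=15, a=1
  step 10: m=9, q=13, a=1
  step 11: m=4, q=20, a=1
  step 12: m=16, q=1, a=32
a_12 = 2*a_0 = 32, so the period closes here.
sqrt(276) = [16; 1, 1, 1, 1, 2, 2, 2, 1, 1, 1, 1, 32]
Period length = 12

12


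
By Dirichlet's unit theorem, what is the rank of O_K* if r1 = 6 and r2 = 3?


By Dirichlet's unit theorem:
rank = r1 + r2 - 1
= 6 + 3 - 1
= 8

8


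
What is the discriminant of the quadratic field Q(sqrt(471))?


For K = Q(sqrt(d)) with d squarefree: disc(K) = d if d = 1 mod 4, and disc(K) = 4d if d = 2 or 3 mod 4.
Here d = 471, and d mod 4 = 3.
d = 3 mod 4, not 1 (O_K = Z[sqrt(d)]), so disc(K) = 4d = 4 * (471) = 1884

1884


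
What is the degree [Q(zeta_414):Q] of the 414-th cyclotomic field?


The degree equals Euler's totient phi(414).
414 = 2 * 3^2 * 23
phi(414) = 132

132


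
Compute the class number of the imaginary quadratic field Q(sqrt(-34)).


K = Q(sqrt(-34)). d mod 4 = 2, so D = disc(K) = 4d = -136
h(K) equals the number of primitive reduced positive-definite forms (a, b, c) = a*x^2 + b*x*y + c*y^2 with b^2 - 4ac = D,
where reduced means |b| <= a <= c, with b >= 0 whenever |b| = a or a = c, and primitive means gcd(a, b, c) = 1.
Reduced forces 3a^2 <= |D| = 136, so 1 <= a <= 6; b must have the parity of D, and c = (b^2 - D)/(4a) must be an integer >= a.
Enumerate a = 1..6, b in [-a, a]:
  a=1: (1, 0, 34)  [1]
  a=2: (2, 0, 17)  [1]
  a=3..4: none
  a=5: (5, -2, 7), (5, 2, 7)  [2]
  a=6: none
Total reduced forms: 1 + 1 + 2 = 4
h = 4

4


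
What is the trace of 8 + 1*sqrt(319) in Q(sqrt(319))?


Tr(a + b*sqrt(d)) = (a + b*sqrt(d)) + (a - b*sqrt(d)) = 2a
= 2 * (8)
= 16

16


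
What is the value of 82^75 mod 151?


p = 151 is prime and the exponent is (p-1)/2 = 75, so by Euler's criterion 82^75 = (82/151) = +1 or -1 mod 151.
Compute by square-and-multiply:
  75 = 64 + 8 + 2 + 1 (binary 1001011)
  Repeated squaring mod 151: 82^1 = 82, 82^2 = 80, 82^4 = 58, 82^8 = 42, 82^16 = 103, 82^32 = 39, 82^64 = 11
  82^75 = 82^64 * 82^8 * 82^2 * 82^1 = 11 * 42 * 80 * 82 mod 151
    11 * 42 = 462 = 9 mod 151
    9 * 80 = 720 = 116 mod 151
    116 * 82 = 9512 = 150 mod 151
  82^75 = 150 mod 151
Result 150 = p - 1 = -1 mod 151: 82 is a quadratic non-residue mod 151. As a residue in [0, p-1] the value is 150.
82^75 mod 151 = 150

150


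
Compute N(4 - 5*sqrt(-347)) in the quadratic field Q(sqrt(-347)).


N(a + b*sqrt(d)) = a^2 - d*b^2
= (4)^2 - (-347)*(-5)^2
= 16 + 8675
= 8691

8691


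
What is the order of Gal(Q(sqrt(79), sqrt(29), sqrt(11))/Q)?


The 3 square roots of distinct primes are multiplicatively independent over Q,
so [K:Q] = 2^3 and Gal(K/Q) is isomorphic to (Z/2Z)^3.
|Gal| = 2^3 = 8

8


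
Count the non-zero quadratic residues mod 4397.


For prime p, the number of non-zero quadratic residues is (p-1)/2.
= (4397-1)/2
= 2198

2198


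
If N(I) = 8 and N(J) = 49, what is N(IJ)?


N(IJ) = N(I) * N(J)
= 8 * 49
= 392

392


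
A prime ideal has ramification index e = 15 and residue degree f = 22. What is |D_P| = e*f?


|D_P| = e * f
= 15 * 22
= 330

330


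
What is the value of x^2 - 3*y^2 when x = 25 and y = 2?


x^2 - d*y^2
= 25^2 - 3*2^2
= 625 - 12
= 613

613


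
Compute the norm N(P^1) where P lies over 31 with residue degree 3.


N(P^a) = p^(a*f)
= 31^(1*3)
= 31^3
= 29791

29791


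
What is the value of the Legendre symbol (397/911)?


p = 911 is prime, so compute (397/911) with the reciprocity algorithm (Jacobi-symbol steps: pull out 2s via (2/n), flip via reciprocity, reduce):
  reciprocity: (397/911) -> +(911/397)
  reduce: (117/397)
  reciprocity: (117/397) -> +(397/117)
  reduce: (46/117)
  pull out 2: (2/117) = -1  (since 117 mod 8 = 5)
  reciprocity: (23/117) -> +(117/23)
  reduce: (2/23)
  pull out 2: (2/23) = +1  (since 23 mod 8 = 7)
  (1/23) = 1
Product of signs = -1
(397/911) = -1

-1


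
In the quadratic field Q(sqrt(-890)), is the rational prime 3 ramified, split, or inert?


K = Q(sqrt(-890)). Since d mod 4 = 2, disc(K) = -3560.
Check p | disc: -3560 mod 3 = 1.
p does not divide disc. Compute Legendre symbol (d/p):
1^((3-1)/2) mod 3 = 1
(d/p) = 1, so p splits: (p) = P*P' with e=1, f=1, g=2.
Therefore p is split.

split


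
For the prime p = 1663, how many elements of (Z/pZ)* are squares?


For prime p, the number of non-zero quadratic residues is (p-1)/2.
= (1663-1)/2
= 831

831


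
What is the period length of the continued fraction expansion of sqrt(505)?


Run the CF algorithm for sqrt(505).
a_0 = floor(sqrt(505)) = 22; set m_0=0, q_0=1.
Recurrence: m' = q*a - m,  q' = (d - m'^2)/q,  a' = floor((a_0 + m')/q').
  step 1: m=22, q=21, a=2
  step 2: m=20, q=5, a=8
  step 3: m=20, q=21, a=2
  step 4: m=22, q=1, a=44
a_4 = 2*a_0 = 44, so the period closes here.
sqrt(505) = [22; 2, 8, 2, 44]
Period length = 4

4


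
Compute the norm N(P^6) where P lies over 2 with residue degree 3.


N(P^a) = p^(a*f)
= 2^(6*3)
= 2^18
= 262144

262144


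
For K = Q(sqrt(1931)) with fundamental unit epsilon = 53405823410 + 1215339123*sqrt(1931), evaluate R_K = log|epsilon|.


epsilon = 53405823410 + 1215339123*sqrt(1931)
= 1.0681e+11
R = ln(1.0681e+11)
= 25.3943

25.3943


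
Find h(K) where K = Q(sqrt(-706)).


K = Q(sqrt(-706)). d mod 4 = 2, so D = disc(K) = 4d = -2824
h(K) equals the number of primitive reduced positive-definite forms (a, b, c) = a*x^2 + b*x*y + c*y^2 with b^2 - 4ac = D,
where reduced means |b| <= a <= c, with b >= 0 whenever |b| = a or a = c, and primitive means gcd(a, b, c) = 1.
Reduced forces 3a^2 <= |D| = 2824, so 1 <= a <= 30; b must have the parity of D, and c = (b^2 - D)/(4a) must be an integer >= a.
Enumerate a = 1..30, b in [-a, a]:
  a=1: (1, 0, 706)  [1]
  a=2: (2, 0, 353)  [1]
  a=3..4: none
  a=5: (5, -4, 142), (5, 4, 142)  [2]
  a=6: none
  a=7: (7, -2, 101), (7, 2, 101)  [2]
  a=8..9: none
  a=10: (10, -4, 71), (10, 4, 71)  [2]
  a=11: (11, -6, 65), (11, 6, 65)  [2]
  a=12: none
  a=13: (13, -6, 55), (13, 6, 55)  [2]
  a=14: (14, -12, 53), (14, 12, 53)  [2]
  a=15..16: none
  a=17: (17, -10, 43), (17, 10, 43)  [2]
  a=18: none
  a=19: (19, -8, 38), (19, 8, 38)  [2]
  a=20..21: none
  a=22: (22, -16, 35), (22, 16, 35)  [2]
  a=23..24: none
  a=25: (25, -24, 34), (25, 24, 34)  [2]
  a=26: (26, -20, 31), (26, 20, 31)  [2]
  a=27..30: none
Total reduced forms: 1 + 1 + 2 + 2 + 2 + 2 + 2 + 2 + 2 + 2 + 2 + 2 + 2 = 24
h = 24

24


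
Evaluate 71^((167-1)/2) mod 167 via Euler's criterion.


p = 167 is prime and the exponent is (p-1)/2 = 83, so by Euler's criterion 71^83 = (71/167) = +1 or -1 mod 167.
Compute by square-and-multiply:
  83 = 64 + 16 + 2 + 1 (binary 1010011)
  Repeated squaring mod 167: 71^1 = 71, 71^2 = 31, 71^4 = 126, 71^8 = 11, 71^16 = 121, 71^32 = 112, 71^64 = 19
  71^83 = 71^64 * 71^16 * 71^2 * 71^1 = 19 * 121 * 31 * 71 mod 167
    19 * 121 = 2299 = 128 mod 167
    128 * 31 = 3968 = 127 mod 167
    127 * 71 = 9017 = 166 mod 167
  71^83 = 166 mod 167
Result 166 = p - 1 = -1 mod 167: 71 is a quadratic non-residue mod 167. As a residue in [0, p-1] the value is 166.
71^83 mod 167 = 166

166


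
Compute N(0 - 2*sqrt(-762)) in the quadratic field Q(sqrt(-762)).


N(a + b*sqrt(d)) = a^2 - d*b^2
= (0)^2 - (-762)*(-2)^2
= 0 + 3048
= 3048

3048


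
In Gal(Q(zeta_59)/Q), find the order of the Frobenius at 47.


The Frobenius at p in Gal(Q(zeta_n)/Q) = (Z/nZ)* is the class of p, so its order is ord_59(47), the smallest k >= 1 with 47^k = 1 mod 59.
n = 59 = 59, phi(59) = 58; the order divides phi(n).
Divisors of 58: 1, 2, 29, 58
Repeated squaring mod 59: 47^1 = 47, 47^2 = 26, 47^4 = 27, 47^8 = 21, 47^16 = 28, 47^32 = 17
Test divisors in increasing order:
  k=1: 47^1 = 47 mod 59
  k=2: 47^2 = 26 mod 59
  k=29: 47^29 = 28 * 21 * 27 * 47 = 58 mod 59
  k=58: 47^58 = 17 * 28 * 21 * 26 = 1 mod 59  <- first divisor giving 1
Order = 58

58


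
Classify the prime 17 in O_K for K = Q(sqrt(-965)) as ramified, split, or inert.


K = Q(sqrt(-965)). Since d mod 4 = 3, disc(K) = -3860.
Check p | disc: -3860 mod 17 = 16.
p does not divide disc. Compute Legendre symbol (d/p):
4^((17-1)/2) mod 17 = 1
(d/p) = 1, so p splits: (p) = P*P' with e=1, f=1, g=2.
Therefore p is split.

split


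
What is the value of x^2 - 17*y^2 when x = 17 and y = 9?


x^2 - d*y^2
= 17^2 - 17*9^2
= 289 - 1377
= -1088

-1088


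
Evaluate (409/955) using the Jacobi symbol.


Compute (409/955) via quadratic reciprocity:
  reciprocity: (409/955) -> +(955/409)
  reduce: (137/409)
  reciprocity: (137/409) -> +(409/137)
  reduce: (135/137)
  reciprocity: (135/137) -> +(137/135)
  reduce: (2/135)
  pull out 2: (2/135) = +1  (since 135 mod 8 = 7)
  (1/135) = 1
Product of signs = 1

1


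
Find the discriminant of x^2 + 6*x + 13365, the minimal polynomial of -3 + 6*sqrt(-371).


The element -3 + 6*sqrt(-371) has minimal polynomial:
x^2 + 6*x + 13365
Discriminant = (6)^2 - 4*(13365)
= 36 - 53460
= -53424

-53424


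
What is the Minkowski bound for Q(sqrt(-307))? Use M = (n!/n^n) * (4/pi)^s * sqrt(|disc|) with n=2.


d = -307, d mod 4 = 1, so disc(K) = d = -307; |disc(K)| = 307
Imaginary quadratic field, so n = 2, s = r2 = 1, r1 = 0
M = (n!/n^n) * (4/pi)^s * sqrt(|disc(K)|) = (2!/2^2) * (4/pi)^1 * sqrt(307)
= 0.5 * 1.273240 * 17.521415
= 11.1545

11.1545


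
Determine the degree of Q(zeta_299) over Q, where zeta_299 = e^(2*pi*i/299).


The degree equals Euler's totient phi(299).
299 = 13 * 23
phi(299) = 264

264


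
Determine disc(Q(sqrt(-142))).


For K = Q(sqrt(d)) with d squarefree: disc(K) = d if d = 1 mod 4, and disc(K) = 4d if d = 2 or 3 mod 4.
Here d = -142, and d mod 4 = 2.
d = 2 mod 4, not 1 (O_K = Z[sqrt(d)]), so disc(K) = 4d = 4 * (-142) = -568

-568


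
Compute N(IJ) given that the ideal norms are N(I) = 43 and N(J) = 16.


N(IJ) = N(I) * N(J)
= 43 * 16
= 688

688


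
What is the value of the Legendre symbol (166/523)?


p = 523 is prime, so compute (166/523) with the reciprocity algorithm (Jacobi-symbol steps: pull out 2s via (2/n), flip via reciprocity, reduce):
  pull out 2: (2/523) = -1  (since 523 mod 8 = 3)
  reciprocity: (83/523) -> -(523/83)
  reduce: (25/83)
  reciprocity: (25/83) -> +(83/25)
  reduce: (8/25)
  pull out 2: (2/25) = +1  (since 25 mod 8 = 1)
  pull out 2: (2/25) = +1  (since 25 mod 8 = 1)
  pull out 2: (2/25) = +1  (since 25 mod 8 = 1)
  (1/25) = 1
Product of signs = 1
(166/523) = 1

1


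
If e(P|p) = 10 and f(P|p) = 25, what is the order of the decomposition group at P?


|D_P| = e * f
= 10 * 25
= 250

250


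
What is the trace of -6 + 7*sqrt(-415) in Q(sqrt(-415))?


Tr(a + b*sqrt(d)) = (a + b*sqrt(d)) + (a - b*sqrt(d)) = 2a
= 2 * (-6)
= -12

-12


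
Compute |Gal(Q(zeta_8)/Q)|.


|Gal(Q(zeta_8)/Q)| = phi(8)
= 4

4


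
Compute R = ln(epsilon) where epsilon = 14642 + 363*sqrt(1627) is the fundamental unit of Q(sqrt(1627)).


epsilon = 14642 + 363*sqrt(1627)
= 29284.0000
R = ln(29284.0000)
= 10.2848

10.2848


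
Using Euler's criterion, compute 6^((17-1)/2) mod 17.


p = 17 is prime and the exponent is (p-1)/2 = 8, so by Euler's criterion 6^8 = (6/17) = +1 or -1 mod 17.
Compute by square-and-multiply:
  8 = 8 (binary 1000)
  Repeated squaring mod 17: 6^1 = 6, 6^2 = 2, 6^4 = 4, 6^8 = 16
  6^8 = 16 mod 17
Result 16 = p - 1 = -1 mod 17: 6 is a quadratic non-residue mod 17. As a residue in [0, p-1] the value is 16.
6^8 mod 17 = 16

16


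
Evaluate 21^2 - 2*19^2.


x^2 - d*y^2
= 21^2 - 2*19^2
= 441 - 722
= -281

-281


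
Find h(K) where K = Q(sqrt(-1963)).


K = Q(sqrt(-1963)). d mod 4 = 1, so D = disc(K) = d = -1963
h(K) equals the number of primitive reduced positive-definite forms (a, b, c) = a*x^2 + b*x*y + c*y^2 with b^2 - 4ac = D,
where reduced means |b| <= a <= c, with b >= 0 whenever |b| = a or a = c, and primitive means gcd(a, b, c) = 1.
Reduced forces 3a^2 <= |D| = 1963, so 1 <= a <= 25; b must have the parity of D, and c = (b^2 - D)/(4a) must be an integer >= a.
Enumerate a = 1..25, b in [-a, a]:
  a=1: (1, 1, 491)  [1]
  a=2..6: none
  a=7: (7, -5, 71), (7, 5, 71)  [2]
  a=8..12: none
  a=13: (13, 13, 41)  [1]
  a=14..16: none
  a=17: (17, -3, 29), (17, 3, 29)  [2]
  a=18..25: none
Total reduced forms: 1 + 2 + 1 + 2 = 6
h = 6

6


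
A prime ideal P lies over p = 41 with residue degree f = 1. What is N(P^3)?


N(P^a) = p^(a*f)
= 41^(3*1)
= 41^3
= 68921

68921


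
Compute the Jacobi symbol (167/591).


Compute (167/591) via quadratic reciprocity:
  reciprocity: (167/591) -> -(591/167)
  reduce: (90/167)
  pull out 2: (2/167) = +1  (since 167 mod 8 = 7)
  reciprocity: (45/167) -> +(167/45)
  reduce: (32/45)
  pull out 2: (2/45) = -1  (since 45 mod 8 = 5)
  pull out 2: (2/45) = -1  (since 45 mod 8 = 5)
  pull out 2: (2/45) = -1  (since 45 mod 8 = 5)
  pull out 2: (2/45) = -1  (since 45 mod 8 = 5)
  pull out 2: (2/45) = -1  (since 45 mod 8 = 5)
  (1/45) = 1
Product of signs = 1

1


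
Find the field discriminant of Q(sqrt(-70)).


For K = Q(sqrt(d)) with d squarefree: disc(K) = d if d = 1 mod 4, and disc(K) = 4d if d = 2 or 3 mod 4.
Here d = -70, and d mod 4 = 2.
d = 2 mod 4, not 1 (O_K = Z[sqrt(d)]), so disc(K) = 4d = 4 * (-70) = -280

-280


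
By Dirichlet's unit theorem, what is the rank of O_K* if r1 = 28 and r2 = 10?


By Dirichlet's unit theorem:
rank = r1 + r2 - 1
= 28 + 10 - 1
= 37

37


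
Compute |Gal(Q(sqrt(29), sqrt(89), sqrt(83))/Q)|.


The 3 square roots of distinct primes are multiplicatively independent over Q,
so [K:Q] = 2^3 and Gal(K/Q) is isomorphic to (Z/2Z)^3.
|Gal| = 2^3 = 8

8


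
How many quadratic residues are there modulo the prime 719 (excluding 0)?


For prime p, the number of non-zero quadratic residues is (p-1)/2.
= (719-1)/2
= 359

359


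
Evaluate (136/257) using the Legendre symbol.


p = 257 is prime, so compute (136/257) with the reciprocity algorithm (Jacobi-symbol steps: pull out 2s via (2/n), flip via reciprocity, reduce):
  pull out 2: (2/257) = +1  (since 257 mod 8 = 1)
  pull out 2: (2/257) = +1  (since 257 mod 8 = 1)
  pull out 2: (2/257) = +1  (since 257 mod 8 = 1)
  reciprocity: (17/257) -> +(257/17)
  reduce: (2/17)
  pull out 2: (2/17) = +1  (since 17 mod 8 = 1)
  (1/17) = 1
Product of signs = 1
(136/257) = 1

1


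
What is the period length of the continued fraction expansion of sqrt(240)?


Run the CF algorithm for sqrt(240).
a_0 = floor(sqrt(240)) = 15; set m_0=0, q_0=1.
Recurrence: m' = q*a - m,  q' = (d - m'^2)/q,  a' = floor((a_0 + m')/q').
  step 1: m=15, q=15, a=2
  step 2: m=15, q=1, a=30
a_2 = 2*a_0 = 30, so the period closes here.
sqrt(240) = [15; 2, 30]
Period length = 2

2


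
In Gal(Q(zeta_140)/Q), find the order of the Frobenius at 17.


The Frobenius at p in Gal(Q(zeta_n)/Q) = (Z/nZ)* is the class of p, so its order is ord_140(17), the smallest k >= 1 with 17^k = 1 mod 140.
n = 140 = 2^2 * 5 * 7, phi(140) = 48; the order divides phi(n).
Divisors of 48: 1, 2, 3, 4, 6, 8, 12, 16, 24, 48
Repeated squaring mod 140: 17^1 = 17, 17^2 = 9, 17^4 = 81, 17^8 = 121, 17^16 = 81, 17^32 = 121
Test divisors in increasing order:
  k=1: 17^1 = 17 mod 140
  k=2: 17^2 = 9 mod 140
  k=3: 17^3 = 9 * 17 = 13 mod 140
  k=4: 17^4 = 81 mod 140
  k=6: 17^6 = 81 * 9 = 29 mod 140
  k=8: 17^8 = 121 mod 140
  k=12: 17^12 = 121 * 81 = 1 mod 140  <- first divisor giving 1
Order = 12

12


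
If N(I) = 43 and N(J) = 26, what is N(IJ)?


N(IJ) = N(I) * N(J)
= 43 * 26
= 1118

1118


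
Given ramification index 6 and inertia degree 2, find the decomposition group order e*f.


|D_P| = e * f
= 6 * 2
= 12

12


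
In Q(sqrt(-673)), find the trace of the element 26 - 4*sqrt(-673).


Tr(a + b*sqrt(d)) = (a + b*sqrt(d)) + (a - b*sqrt(d)) = 2a
= 2 * (26)
= 52

52


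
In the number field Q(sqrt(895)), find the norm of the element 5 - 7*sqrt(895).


N(a + b*sqrt(d)) = a^2 - d*b^2
= (5)^2 - (895)*(-7)^2
= 25 - 43855
= -43830

-43830


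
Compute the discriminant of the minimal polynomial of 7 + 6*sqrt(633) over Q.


The element 7 + 6*sqrt(633) has minimal polynomial:
x^2 - 14*x - 22739
Discriminant = (-14)^2 - 4*(-22739)
= 196 + 90956
= 91152

91152


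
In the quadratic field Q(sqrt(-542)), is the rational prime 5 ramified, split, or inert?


K = Q(sqrt(-542)). Since d mod 4 = 2, disc(K) = -2168.
Check p | disc: -2168 mod 5 = 2.
p does not divide disc. Compute Legendre symbol (d/p):
3^((5-1)/2) mod 5 = -1
(d/p) = -1, so p is inert: (p) stays prime with e=1, f=2, g=1.
Therefore p is inert.

inert


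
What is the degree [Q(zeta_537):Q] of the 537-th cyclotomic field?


The degree equals Euler's totient phi(537).
537 = 3 * 179
phi(537) = 356

356


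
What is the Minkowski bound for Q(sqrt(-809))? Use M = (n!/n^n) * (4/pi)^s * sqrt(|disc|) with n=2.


d = -809, d mod 4 = 3, so disc(K) = 4d = -3236; |disc(K)| = 3236
Imaginary quadratic field, so n = 2, s = r2 = 1, r1 = 0
M = (n!/n^n) * (4/pi)^s * sqrt(|disc(K)|) = (2!/2^2) * (4/pi)^1 * sqrt(3236)
= 0.5 * 1.273240 * 56.885851
= 36.2147

36.2147


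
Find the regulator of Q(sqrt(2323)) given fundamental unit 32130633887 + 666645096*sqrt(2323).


epsilon = 32130633887 + 666645096*sqrt(2323)
= 6.4261e+10
R = ln(6.4261e+10)
= 24.8862

24.8862


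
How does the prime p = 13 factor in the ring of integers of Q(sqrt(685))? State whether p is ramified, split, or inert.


K = Q(sqrt(685)). Since d mod 4 = 1, disc(K) = 685.
Check p | disc: 685 mod 13 = 9.
p does not divide disc. Compute Legendre symbol (d/p):
9^((13-1)/2) mod 13 = 1
(d/p) = 1, so p splits: (p) = P*P' with e=1, f=1, g=2.
Therefore p is split.

split


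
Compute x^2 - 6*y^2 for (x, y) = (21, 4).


x^2 - d*y^2
= 21^2 - 6*4^2
= 441 - 96
= 345

345


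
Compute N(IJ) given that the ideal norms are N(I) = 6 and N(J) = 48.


N(IJ) = N(I) * N(J)
= 6 * 48
= 288

288


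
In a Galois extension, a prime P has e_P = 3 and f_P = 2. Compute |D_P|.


|D_P| = e * f
= 3 * 2
= 6

6


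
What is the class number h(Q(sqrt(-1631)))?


K = Q(sqrt(-1631)). d mod 4 = 1, so D = disc(K) = d = -1631
h(K) equals the number of primitive reduced positive-definite forms (a, b, c) = a*x^2 + b*x*y + c*y^2 with b^2 - 4ac = D,
where reduced means |b| <= a <= c, with b >= 0 whenever |b| = a or a = c, and primitive means gcd(a, b, c) = 1.
Reduced forces 3a^2 <= |D| = 1631, so 1 <= a <= 23; b must have the parity of D, and c = (b^2 - D)/(4a) must be an integer >= a.
Enumerate a = 1..23, b in [-a, a]:
  a=1: (1, 1, 408)  [1]
  a=2: (2, -1, 204), (2, 1, 204)  [2]
  a=3: (3, -1, 136), (3, 1, 136)  [2]
  a=4: (4, -1, 102), (4, 1, 102)  [2]
  a=5: (5, -3, 82), (5, 3, 82)  [2]
  a=6: (6, -5, 69), (6, -1, 68), (6, 1, 68), (6, 5, 69)  [4]
  a=7: (7, 7, 60)  [1]
  a=8: (8, -1, 51), (8, 1, 51)  [2]
  a=9: (9, -5, 46), (9, 5, 46)  [2]
  a=10: (10, -7, 42), (10, -3, 41), (10, 3, 41), (10, 7, 42)  [4]
  a=11: none
  a=12: (12, -7, 35), (12, -1, 34), (12, 1, 34), (12, 7, 35)  [4]
  a=13: none
  a=14: (14, -7, 30), (14, 7, 30)  [2]
  a=15: (15, -13, 30), (15, -7, 28), (15, 7, 28), (15, 13, 30)  [4]
  a=16: (16, -15, 29), (16, 15, 29)  [2]
  a=17: (17, -1, 24), (17, 1, 24)  [2]
  a=18: (18, -13, 25), (18, -5, 23), (18, 5, 23), (18, 13, 25)  [4]
  a=19: none
  a=20: (20, -17, 24), (20, -7, 21), (20, 7, 21), (20, 17, 24)  [4]
  a=21..23: none
Total reduced forms: 1 + 2 + 2 + 2 + 2 + 4 + 1 + 2 + 2 + 4 + 4 + 2 + 4 + 2 + 2 + 4 + 4 = 44
h = 44

44


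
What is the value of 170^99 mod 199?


p = 199 is prime and the exponent is (p-1)/2 = 99, so by Euler's criterion 170^99 = (170/199) = +1 or -1 mod 199.
Compute by square-and-multiply:
  99 = 64 + 32 + 2 + 1 (binary 1100011)
  Repeated squaring mod 199: 170^1 = 170, 170^2 = 45, 170^4 = 35, 170^8 = 31, 170^16 = 165, 170^32 = 161, 170^64 = 51
  170^99 = 170^64 * 170^32 * 170^2 * 170^1 = 51 * 161 * 45 * 170 mod 199
    51 * 161 = 8211 = 52 mod 199
    52 * 45 = 2340 = 151 mod 199
    151 * 170 = 25670 = 198 mod 199
  170^99 = 198 mod 199
Result 198 = p - 1 = -1 mod 199: 170 is a quadratic non-residue mod 199. As a residue in [0, p-1] the value is 198.
170^99 mod 199 = 198

198


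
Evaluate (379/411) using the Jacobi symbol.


Compute (379/411) via quadratic reciprocity:
  reciprocity: (379/411) -> -(411/379)
  reduce: (32/379)
  pull out 2: (2/379) = -1  (since 379 mod 8 = 3)
  pull out 2: (2/379) = -1  (since 379 mod 8 = 3)
  pull out 2: (2/379) = -1  (since 379 mod 8 = 3)
  pull out 2: (2/379) = -1  (since 379 mod 8 = 3)
  pull out 2: (2/379) = -1  (since 379 mod 8 = 3)
  (1/379) = 1
Product of signs = 1

1


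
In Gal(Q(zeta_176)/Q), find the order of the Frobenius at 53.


The Frobenius at p in Gal(Q(zeta_n)/Q) = (Z/nZ)* is the class of p, so its order is ord_176(53), the smallest k >= 1 with 53^k = 1 mod 176.
n = 176 = 2^4 * 11, phi(176) = 80; the order divides phi(n).
Divisors of 80: 1, 2, 4, 5, 8, 10, 16, 20, 40, 80
Repeated squaring mod 176: 53^1 = 53, 53^2 = 169, 53^4 = 49, 53^8 = 113, 53^16 = 97, 53^32 = 81, 53^64 = 49
Test divisors in increasing order:
  k=1: 53^1 = 53 mod 176
  k=2: 53^2 = 169 mod 176
  k=4: 53^4 = 49 mod 176
  k=5: 53^5 = 49 * 53 = 133 mod 176
  k=8: 53^8 = 113 mod 176
  k=10: 53^10 = 113 * 169 = 89 mod 176
  k=16: 53^16 = 97 mod 176
  k=20: 53^20 = 97 * 49 = 1 mod 176  <- first divisor giving 1
Order = 20

20


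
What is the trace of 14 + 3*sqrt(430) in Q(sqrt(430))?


Tr(a + b*sqrt(d)) = (a + b*sqrt(d)) + (a - b*sqrt(d)) = 2a
= 2 * (14)
= 28

28


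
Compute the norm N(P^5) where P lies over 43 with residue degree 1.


N(P^a) = p^(a*f)
= 43^(5*1)
= 43^5
= 147008443

147008443


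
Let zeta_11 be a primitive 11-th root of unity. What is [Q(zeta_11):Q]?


The degree equals Euler's totient phi(11).
11 = 11
phi(11) = 10

10


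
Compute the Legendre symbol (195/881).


p = 881 is prime, so compute (195/881) with the reciprocity algorithm (Jacobi-symbol steps: pull out 2s via (2/n), flip via reciprocity, reduce):
  reciprocity: (195/881) -> +(881/195)
  reduce: (101/195)
  reciprocity: (101/195) -> +(195/101)
  reduce: (94/101)
  pull out 2: (2/101) = -1  (since 101 mod 8 = 5)
  reciprocity: (47/101) -> +(101/47)
  reduce: (7/47)
  reciprocity: (7/47) -> -(47/7)
  reduce: (5/7)
  reciprocity: (5/7) -> +(7/5)
  reduce: (2/5)
  pull out 2: (2/5) = -1  (since 5 mod 8 = 5)
  (1/5) = 1
Product of signs = -1
(195/881) = -1

-1


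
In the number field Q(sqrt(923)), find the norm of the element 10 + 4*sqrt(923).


N(a + b*sqrt(d)) = a^2 - d*b^2
= (10)^2 - (923)*(4)^2
= 100 - 14768
= -14668

-14668


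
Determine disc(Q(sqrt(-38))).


For K = Q(sqrt(d)) with d squarefree: disc(K) = d if d = 1 mod 4, and disc(K) = 4d if d = 2 or 3 mod 4.
Here d = -38, and d mod 4 = 2.
d = 2 mod 4, not 1 (O_K = Z[sqrt(d)]), so disc(K) = 4d = 4 * (-38) = -152

-152


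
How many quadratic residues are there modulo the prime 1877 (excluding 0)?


For prime p, the number of non-zero quadratic residues is (p-1)/2.
= (1877-1)/2
= 938

938


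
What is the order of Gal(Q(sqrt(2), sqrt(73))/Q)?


The 2 square roots of distinct primes are multiplicatively independent over Q,
so [K:Q] = 2^2 and Gal(K/Q) is isomorphic to (Z/2Z)^2.
|Gal| = 2^2 = 4

4


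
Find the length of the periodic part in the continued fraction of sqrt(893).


Run the CF algorithm for sqrt(893).
a_0 = floor(sqrt(893)) = 29; set m_0=0, q_0=1.
Recurrence: m' = q*a - m,  q' = (d - m'^2)/q,  a' = floor((a_0 + m')/q').
  step 1: m=29, q=52, a=1
  step 2: m=23, q=7, a=7
  step 3: m=26, q=31, a=1
  step 4: m=5, q=28, a=1
  step 5: m=23, q=13, a=4
  step 6: m=29, q=4, a=14
  step 7: m=27, q=41, a=1
  step 8: m=14, q=17, a=2
  step 9: m=20, q=29, a=1
  step 10: m=9, q=28, a=1
  step 11: m=19, q=19, a=2
  step 12: m=19, q=28, a=1
  step 13: m=9, q=29, a=1
  step 14: m=20, q=17, a=2
  step 15: m=14, q=41, a=1
  step 16: m=27, q=4, a=14
  step 17: m=29, q=13, a=4
  step 18: m=23, q=28, a=1
  step 19: m=5, q=31, a=1
  step 20: m=26, q=7, a=7
  step 21: m=23, q=52, a=1
  step 22: m=29, q=1, a=58
a_22 = 2*a_0 = 58, so the period closes here.
sqrt(893) = [29; 1, 7, 1, 1, 4, 14, 1, 2, 1, 1, 2, 1, 1, 2, 1, 14, 4, 1, 1, 7, 1, 58]
Period length = 22

22


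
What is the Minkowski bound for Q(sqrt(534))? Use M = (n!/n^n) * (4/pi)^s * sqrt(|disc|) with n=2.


d = 534, d mod 4 = 2, so disc(K) = 4d = 2136; |disc(K)| = 2136
Real quadratic field, so n = 2, s = r2 = 0, r1 = 2
M = (n!/n^n) * (4/pi)^s * sqrt(|disc(K)|) = (2!/2^2) * (4/pi)^0 * sqrt(2136)
= 0.5 * 1.000000 * 46.216880
= 23.1084

23.1084


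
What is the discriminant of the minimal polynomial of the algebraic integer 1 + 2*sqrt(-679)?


The element 1 + 2*sqrt(-679) has minimal polynomial:
x^2 - 2*x + 2717
Discriminant = (-2)^2 - 4*(2717)
= 4 - 10868
= -10864

-10864


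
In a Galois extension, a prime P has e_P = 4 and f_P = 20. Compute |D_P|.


|D_P| = e * f
= 4 * 20
= 80

80


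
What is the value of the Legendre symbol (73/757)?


p = 757 is prime, so compute (73/757) with the reciprocity algorithm (Jacobi-symbol steps: pull out 2s via (2/n), flip via reciprocity, reduce):
  reciprocity: (73/757) -> +(757/73)
  reduce: (27/73)
  reciprocity: (27/73) -> +(73/27)
  reduce: (19/27)
  reciprocity: (19/27) -> -(27/19)
  reduce: (8/19)
  pull out 2: (2/19) = -1  (since 19 mod 8 = 3)
  pull out 2: (2/19) = -1  (since 19 mod 8 = 3)
  pull out 2: (2/19) = -1  (since 19 mod 8 = 3)
  (1/19) = 1
Product of signs = 1
(73/757) = 1

1


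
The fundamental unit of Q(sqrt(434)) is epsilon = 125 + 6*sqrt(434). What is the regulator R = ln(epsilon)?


epsilon = 125 + 6*sqrt(434)
= 249.9960
R = ln(249.9960)
= 5.5214

5.5214


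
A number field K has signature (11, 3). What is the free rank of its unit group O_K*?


By Dirichlet's unit theorem:
rank = r1 + r2 - 1
= 11 + 3 - 1
= 13

13


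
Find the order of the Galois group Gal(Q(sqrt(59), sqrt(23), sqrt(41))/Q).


The 3 square roots of distinct primes are multiplicatively independent over Q,
so [K:Q] = 2^3 and Gal(K/Q) is isomorphic to (Z/2Z)^3.
|Gal| = 2^3 = 8

8


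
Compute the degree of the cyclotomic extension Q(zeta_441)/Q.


The degree equals Euler's totient phi(441).
441 = 3^2 * 7^2
phi(441) = 252

252


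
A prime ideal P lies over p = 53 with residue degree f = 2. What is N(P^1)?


N(P^a) = p^(a*f)
= 53^(1*2)
= 53^2
= 2809

2809


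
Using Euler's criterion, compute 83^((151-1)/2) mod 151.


p = 151 is prime and the exponent is (p-1)/2 = 75, so by Euler's criterion 83^75 = (83/151) = +1 or -1 mod 151.
Compute by square-and-multiply:
  75 = 64 + 8 + 2 + 1 (binary 1001011)
  Repeated squaring mod 151: 83^1 = 83, 83^2 = 94, 83^4 = 78, 83^8 = 44, 83^16 = 124, 83^32 = 125, 83^64 = 72
  83^75 = 83^64 * 83^8 * 83^2 * 83^1 = 72 * 44 * 94 * 83 mod 151
    72 * 44 = 3168 = 148 mod 151
    148 * 94 = 13912 = 20 mod 151
    20 * 83 = 1660 = 150 mod 151
  83^75 = 150 mod 151
Result 150 = p - 1 = -1 mod 151: 83 is a quadratic non-residue mod 151. As a residue in [0, p-1] the value is 150.
83^75 mod 151 = 150

150


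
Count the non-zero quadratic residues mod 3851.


For prime p, the number of non-zero quadratic residues is (p-1)/2.
= (3851-1)/2
= 1925

1925


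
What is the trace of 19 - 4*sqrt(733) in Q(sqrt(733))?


Tr(a + b*sqrt(d)) = (a + b*sqrt(d)) + (a - b*sqrt(d)) = 2a
= 2 * (19)
= 38

38


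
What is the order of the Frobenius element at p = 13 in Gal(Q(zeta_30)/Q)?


The Frobenius at p in Gal(Q(zeta_n)/Q) = (Z/nZ)* is the class of p, so its order is ord_30(13), the smallest k >= 1 with 13^k = 1 mod 30.
n = 30 = 2 * 3 * 5, phi(30) = 8; the order divides phi(n).
Divisors of 8: 1, 2, 4, 8
Repeated squaring mod 30: 13^1 = 13, 13^2 = 19, 13^4 = 1, 13^8 = 1
Test divisors in increasing order:
  k=1: 13^1 = 13 mod 30
  k=2: 13^2 = 19 mod 30
  k=4: 13^4 = 1 mod 30  <- first divisor giving 1
Order = 4

4


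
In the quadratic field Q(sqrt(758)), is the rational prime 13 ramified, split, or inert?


K = Q(sqrt(758)). Since d mod 4 = 2, disc(K) = 3032.
Check p | disc: 3032 mod 13 = 3.
p does not divide disc. Compute Legendre symbol (d/p):
4^((13-1)/2) mod 13 = 1
(d/p) = 1, so p splits: (p) = P*P' with e=1, f=1, g=2.
Therefore p is split.

split


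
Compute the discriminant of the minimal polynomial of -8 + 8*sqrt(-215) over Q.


The element -8 + 8*sqrt(-215) has minimal polynomial:
x^2 + 16*x + 13824
Discriminant = (16)^2 - 4*(13824)
= 256 - 55296
= -55040

-55040


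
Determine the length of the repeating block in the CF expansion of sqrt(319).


Run the CF algorithm for sqrt(319).
a_0 = floor(sqrt(319)) = 17; set m_0=0, q_0=1.
Recurrence: m' = q*a - m,  q' = (d - m'^2)/q,  a' = floor((a_0 + m')/q').
  step 1: m=17, q=30, a=1
  step 2: m=13, q=5, a=6
  step 3: m=17, q=6, a=5
  step 4: m=13, q=25, a=1
  step 5: m=12, q=7, a=4
  step 6: m=16, q=9, a=3
  step 7: m=11, q=22, a=1
  step 8: m=11, q=9, a=3
  step 9: m=16, q=7, a=4
  step 10: m=12, q=25, a=1
  step 11: m=13, q=6, a=5
  step 12: m=17, q=5, a=6
  step 13: m=13, q=30, a=1
  step 14: m=17, q=1, a=34
a_14 = 2*a_0 = 34, so the period closes here.
sqrt(319) = [17; 1, 6, 5, 1, 4, 3, 1, 3, 4, 1, 5, 6, 1, 34]
Period length = 14

14


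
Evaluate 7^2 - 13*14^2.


x^2 - d*y^2
= 7^2 - 13*14^2
= 49 - 2548
= -2499

-2499


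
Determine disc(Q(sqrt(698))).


For K = Q(sqrt(d)) with d squarefree: disc(K) = d if d = 1 mod 4, and disc(K) = 4d if d = 2 or 3 mod 4.
Here d = 698, and d mod 4 = 2.
d = 2 mod 4, not 1 (O_K = Z[sqrt(d)]), so disc(K) = 4d = 4 * (698) = 2792

2792


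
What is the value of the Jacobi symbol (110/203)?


Compute (110/203) via quadratic reciprocity:
  pull out 2: (2/203) = -1  (since 203 mod 8 = 3)
  reciprocity: (55/203) -> -(203/55)
  reduce: (38/55)
  pull out 2: (2/55) = +1  (since 55 mod 8 = 7)
  reciprocity: (19/55) -> -(55/19)
  reduce: (17/19)
  reciprocity: (17/19) -> +(19/17)
  reduce: (2/17)
  pull out 2: (2/17) = +1  (since 17 mod 8 = 1)
  (1/17) = 1
Product of signs = -1

-1


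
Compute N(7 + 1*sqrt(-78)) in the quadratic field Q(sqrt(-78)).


N(a + b*sqrt(d)) = a^2 - d*b^2
= (7)^2 - (-78)*(1)^2
= 49 + 78
= 127

127


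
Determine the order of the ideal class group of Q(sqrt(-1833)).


K = Q(sqrt(-1833)). d mod 4 = 3, so D = disc(K) = 4d = -7332
h(K) equals the number of primitive reduced positive-definite forms (a, b, c) = a*x^2 + b*x*y + c*y^2 with b^2 - 4ac = D,
where reduced means |b| <= a <= c, with b >= 0 whenever |b| = a or a = c, and primitive means gcd(a, b, c) = 1.
Reduced forces 3a^2 <= |D| = 7332, so 1 <= a <= 49; b must have the parity of D, and c = (b^2 - D)/(4a) must be an integer >= a.
Enumerate a = 1..49, b in [-a, a]:
  a=1: (1, 0, 1833)  [1]
  a=2: (2, 2, 917)  [1]
  a=3: (3, 0, 611)  [1]
  a=4..5: none
  a=6: (6, 6, 307)  [1]
  a=7: (7, -2, 262), (7, 2, 262)  [2]
  a=8..10: none
  a=11: (11, -4, 167), (11, 4, 167)  [2]
  a=12: none
  a=13: (13, 0, 141)  [1]
  a=14: (14, -2, 131), (14, 2, 131)  [2]
  a=15..20: none
  a=21: (21, -12, 89), (21, 12, 89)  [2]
  a=22: (22, -18, 87), (22, 18, 87)  [2]
  a=23..25: none
  a=26: (26, 26, 77)  [1]
  a=27..28: none
  a=29: (29, -18, 66), (29, 18, 66)  [2]
  a=30..32: none
  a=33: (33, -18, 58), (33, 18, 58)  [2]
  a=34..38: none
  a=39: (39, 0, 47)  [1]
  a=40..41: none
  a=42: (42, -30, 49), (42, 30, 49)  [2]
  a=43: (43, 8, 43)  [1]
  a=44..49: none
Total reduced forms: 1 + 1 + 1 + 1 + 2 + 2 + 1 + 2 + 2 + 2 + 1 + 2 + 2 + 1 + 2 + 1 = 24
h = 24

24
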